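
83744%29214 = 25316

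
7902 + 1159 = 9061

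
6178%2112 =1954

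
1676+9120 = 10796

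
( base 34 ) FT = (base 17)1EC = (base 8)1033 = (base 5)4124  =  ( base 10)539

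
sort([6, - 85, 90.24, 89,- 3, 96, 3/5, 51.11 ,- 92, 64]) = [ - 92, -85,-3 , 3/5, 6, 51.11,64, 89, 90.24,96 ]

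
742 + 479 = 1221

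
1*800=800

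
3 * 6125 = 18375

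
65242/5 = 13048 + 2/5 = 13048.40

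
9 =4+5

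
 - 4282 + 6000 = 1718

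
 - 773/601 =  - 773/601  =  -1.29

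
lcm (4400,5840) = 321200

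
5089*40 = 203560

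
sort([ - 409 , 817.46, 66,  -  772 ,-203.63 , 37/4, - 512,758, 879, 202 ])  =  [-772 , - 512, - 409,  -  203.63 , 37/4,66,202 , 758,817.46,879 ]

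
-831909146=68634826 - 900543972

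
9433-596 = 8837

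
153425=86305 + 67120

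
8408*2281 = 19178648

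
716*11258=8060728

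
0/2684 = 0 = 0.00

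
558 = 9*62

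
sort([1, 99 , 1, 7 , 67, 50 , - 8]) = [ - 8, 1,1, 7,50,67, 99]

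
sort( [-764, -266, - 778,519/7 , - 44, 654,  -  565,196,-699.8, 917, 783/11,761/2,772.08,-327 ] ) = [ - 778, - 764, - 699.8,-565, - 327,-266, - 44,783/11,519/7, 196,761/2,654,772.08,917]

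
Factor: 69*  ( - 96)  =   - 2^5*3^2*23^1   =  -6624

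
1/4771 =1/4771 = 0.00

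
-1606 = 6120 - 7726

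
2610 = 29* 90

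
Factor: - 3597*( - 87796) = 315802212 = 2^2*3^1*11^1*47^1*109^1 * 467^1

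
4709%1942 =825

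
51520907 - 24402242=27118665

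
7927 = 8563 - 636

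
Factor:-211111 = -107^1*1973^1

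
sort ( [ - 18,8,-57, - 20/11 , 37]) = [ - 57,- 18, - 20/11,8, 37]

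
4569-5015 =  - 446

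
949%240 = 229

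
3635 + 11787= 15422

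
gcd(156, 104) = 52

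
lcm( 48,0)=0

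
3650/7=521 + 3/7 = 521.43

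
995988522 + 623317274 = 1619305796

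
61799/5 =12359 + 4/5 = 12359.80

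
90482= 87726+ 2756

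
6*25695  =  154170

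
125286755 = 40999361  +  84287394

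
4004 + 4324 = 8328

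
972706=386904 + 585802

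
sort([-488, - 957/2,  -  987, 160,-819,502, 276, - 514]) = [-987,- 819 , - 514, - 488,  -  957/2, 160, 276, 502 ]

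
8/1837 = 8/1837 =0.00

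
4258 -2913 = 1345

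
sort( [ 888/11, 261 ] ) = [ 888/11, 261]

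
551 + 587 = 1138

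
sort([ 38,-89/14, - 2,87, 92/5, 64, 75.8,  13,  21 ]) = [ - 89/14,-2, 13,  92/5, 21,38,64, 75.8, 87 ] 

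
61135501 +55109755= 116245256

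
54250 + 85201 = 139451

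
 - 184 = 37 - 221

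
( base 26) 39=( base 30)2r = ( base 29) 30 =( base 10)87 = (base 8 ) 127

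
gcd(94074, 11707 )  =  1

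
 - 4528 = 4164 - 8692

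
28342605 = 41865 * 677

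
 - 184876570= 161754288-346630858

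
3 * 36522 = 109566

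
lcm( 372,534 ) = 33108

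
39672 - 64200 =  - 24528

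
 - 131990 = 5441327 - 5573317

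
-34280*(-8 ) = 274240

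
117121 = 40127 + 76994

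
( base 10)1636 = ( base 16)664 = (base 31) 1lo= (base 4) 121210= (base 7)4525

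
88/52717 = 88/52717 = 0.00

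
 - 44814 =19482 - 64296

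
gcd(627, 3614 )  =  1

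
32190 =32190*1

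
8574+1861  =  10435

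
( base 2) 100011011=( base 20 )E3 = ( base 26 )AN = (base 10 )283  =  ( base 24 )bj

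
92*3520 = 323840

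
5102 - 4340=762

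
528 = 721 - 193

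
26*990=25740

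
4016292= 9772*411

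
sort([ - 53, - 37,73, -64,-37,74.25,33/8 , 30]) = [ - 64, - 53, - 37 , - 37, 33/8,30,73,74.25]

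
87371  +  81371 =168742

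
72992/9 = 72992/9 = 8110.22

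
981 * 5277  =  5176737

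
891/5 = 178 + 1/5 = 178.20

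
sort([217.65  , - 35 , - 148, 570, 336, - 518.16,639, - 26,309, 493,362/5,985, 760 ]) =[ - 518.16, - 148, - 35, - 26,  362/5,217.65, 309, 336,493,570, 639, 760,  985 ]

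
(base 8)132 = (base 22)42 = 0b1011010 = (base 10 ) 90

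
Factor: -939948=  - 2^2 * 3^1*29^1*37^1  *  73^1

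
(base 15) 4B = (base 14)51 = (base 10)71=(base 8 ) 107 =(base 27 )2H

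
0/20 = 0=0.00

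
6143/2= 6143/2 = 3071.50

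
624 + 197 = 821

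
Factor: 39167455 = 5^1*19^1*412289^1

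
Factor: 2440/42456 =3^(-1) * 5^1 * 29^( - 1) = 5/87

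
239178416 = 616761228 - 377582812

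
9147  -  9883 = -736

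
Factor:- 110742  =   - 2^1*3^1*18457^1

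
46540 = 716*65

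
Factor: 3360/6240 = 7^1*13^( - 1) = 7/13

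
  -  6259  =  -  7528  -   - 1269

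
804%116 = 108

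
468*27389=12818052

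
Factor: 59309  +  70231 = 129540 = 2^2 * 3^1*5^1*17^1*127^1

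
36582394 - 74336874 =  - 37754480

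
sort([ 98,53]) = [ 53, 98] 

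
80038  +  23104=103142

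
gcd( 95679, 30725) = 1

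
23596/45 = 23596/45  =  524.36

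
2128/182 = 152/13 = 11.69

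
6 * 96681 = 580086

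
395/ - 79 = - 5/1  =  -  5.00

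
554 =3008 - 2454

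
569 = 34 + 535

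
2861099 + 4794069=7655168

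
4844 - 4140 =704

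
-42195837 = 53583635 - 95779472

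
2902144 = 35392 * 82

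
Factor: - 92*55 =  - 2^2*5^1*11^1*23^1 = -5060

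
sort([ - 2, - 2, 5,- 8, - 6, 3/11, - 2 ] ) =[ - 8, - 6, - 2, -2, - 2 , 3/11,5]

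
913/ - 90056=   -913/90056= - 0.01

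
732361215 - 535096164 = 197265051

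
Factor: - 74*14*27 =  - 27972= - 2^2*3^3*7^1*37^1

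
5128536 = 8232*623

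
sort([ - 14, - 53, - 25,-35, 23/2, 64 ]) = [ - 53,  -  35, - 25, - 14,23/2, 64 ] 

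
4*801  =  3204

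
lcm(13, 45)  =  585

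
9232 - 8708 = 524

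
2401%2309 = 92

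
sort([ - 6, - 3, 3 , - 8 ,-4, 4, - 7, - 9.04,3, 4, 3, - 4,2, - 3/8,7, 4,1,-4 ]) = [ - 9.04, - 8, - 7,  -  6, - 4, - 4, - 4,  -  3, - 3/8, 1, 2, 3, 3,3,4,4, 4,  7 ] 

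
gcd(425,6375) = 425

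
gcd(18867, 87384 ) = 993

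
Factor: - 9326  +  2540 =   -  2^1* 3^2*13^1  *29^1 = - 6786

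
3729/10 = 3729/10 = 372.90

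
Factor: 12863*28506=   2^1*3^1*19^1*677^1*4751^1 = 366672678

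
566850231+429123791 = 995974022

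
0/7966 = 0 = 0.00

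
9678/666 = 1613/111 = 14.53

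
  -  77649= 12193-89842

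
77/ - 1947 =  - 7/177 = - 0.04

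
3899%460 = 219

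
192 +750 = 942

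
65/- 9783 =-1  +  9718/9783 = - 0.01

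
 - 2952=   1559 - 4511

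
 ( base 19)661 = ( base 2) 100011101001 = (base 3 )10010111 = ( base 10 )2281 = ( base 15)a21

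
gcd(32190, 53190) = 30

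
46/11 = 4  +  2/11=4.18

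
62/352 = 31/176 = 0.18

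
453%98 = 61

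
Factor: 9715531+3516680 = 3^1*4410737^1= 13232211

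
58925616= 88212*668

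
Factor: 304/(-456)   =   - 2/3= - 2^1*3^( - 1 )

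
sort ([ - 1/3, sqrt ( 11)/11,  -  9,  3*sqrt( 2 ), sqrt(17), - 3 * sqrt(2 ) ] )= [ -9 ,-3*sqrt( 2), - 1/3, sqrt(11)/11, sqrt(17), 3 *sqrt ( 2 ) ]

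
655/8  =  81 + 7/8 = 81.88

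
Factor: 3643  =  3643^1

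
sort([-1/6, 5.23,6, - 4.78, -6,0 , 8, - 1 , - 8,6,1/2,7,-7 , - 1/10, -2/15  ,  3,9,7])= [ - 8,  -  7, -6, - 4.78 , - 1, - 1/6, -2/15, - 1/10, 0, 1/2,3,5.23,6, 6,7,  7,8  ,  9]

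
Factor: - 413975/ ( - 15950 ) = 2^( - 1)*11^ (-1)*571^1 = 571/22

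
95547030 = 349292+95197738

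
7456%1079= 982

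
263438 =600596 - 337158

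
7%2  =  1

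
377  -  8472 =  - 8095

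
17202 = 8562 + 8640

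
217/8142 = 217/8142  =  0.03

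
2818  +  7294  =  10112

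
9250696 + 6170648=15421344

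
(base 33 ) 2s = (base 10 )94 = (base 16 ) 5E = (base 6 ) 234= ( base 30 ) 34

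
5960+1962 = 7922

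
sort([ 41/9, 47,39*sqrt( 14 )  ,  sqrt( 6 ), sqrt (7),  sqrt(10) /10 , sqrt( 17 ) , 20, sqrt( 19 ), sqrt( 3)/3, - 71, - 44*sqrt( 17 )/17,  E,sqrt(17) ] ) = [ - 71, -44*sqrt( 17)/17,sqrt( 10 )/10,  sqrt ( 3)/3,sqrt( 6 ),sqrt(  7),  E,sqrt(17), sqrt( 17 ), sqrt( 19 ),  41/9,20,47, 39*sqrt(14 ) ] 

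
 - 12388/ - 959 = 12388/959 = 12.92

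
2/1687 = 2/1687 = 0.00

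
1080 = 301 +779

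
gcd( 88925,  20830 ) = 5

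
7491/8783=7491/8783=0.85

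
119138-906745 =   -  787607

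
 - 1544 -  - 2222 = 678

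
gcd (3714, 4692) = 6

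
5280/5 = 1056=1056.00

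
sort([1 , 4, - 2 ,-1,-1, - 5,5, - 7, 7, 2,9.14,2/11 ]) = [ - 7, - 5, - 2, - 1, - 1, 2/11, 1,2, 4, 5 , 7, 9.14 ]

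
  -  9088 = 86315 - 95403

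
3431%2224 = 1207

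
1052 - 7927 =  - 6875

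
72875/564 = 129+ 119/564 = 129.21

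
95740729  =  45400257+50340472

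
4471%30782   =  4471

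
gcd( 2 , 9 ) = 1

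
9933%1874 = 563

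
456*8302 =3785712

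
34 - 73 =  - 39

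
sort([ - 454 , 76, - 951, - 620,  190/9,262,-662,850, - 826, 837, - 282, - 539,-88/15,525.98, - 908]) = [- 951, - 908,-826, - 662, - 620, - 539,  -  454, - 282, - 88/15,190/9 , 76,262, 525.98, 837, 850 ]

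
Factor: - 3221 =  - 3221^1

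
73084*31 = 2265604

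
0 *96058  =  0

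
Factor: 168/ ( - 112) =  - 2^ ( - 1)*3^1 = - 3/2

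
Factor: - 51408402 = - 2^1 * 3^1 *71^1  *120677^1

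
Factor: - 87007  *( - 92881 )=167^1*293^1*317^1*521^1 = 8081297167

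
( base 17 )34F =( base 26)1AE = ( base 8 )1666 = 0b1110110110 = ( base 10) 950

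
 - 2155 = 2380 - 4535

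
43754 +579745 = 623499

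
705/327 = 235/109 = 2.16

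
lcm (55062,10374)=715806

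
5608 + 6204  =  11812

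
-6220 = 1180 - 7400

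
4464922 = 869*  5138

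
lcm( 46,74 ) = 1702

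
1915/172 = 11  +  23/172 = 11.13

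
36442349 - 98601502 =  - 62159153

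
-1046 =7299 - 8345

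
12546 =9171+3375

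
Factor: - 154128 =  - 2^4*3^1*13^2 * 19^1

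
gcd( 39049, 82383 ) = 1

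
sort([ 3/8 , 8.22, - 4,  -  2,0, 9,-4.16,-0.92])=[ - 4.16, - 4,-2, - 0.92, 0,  3/8, 8.22 , 9] 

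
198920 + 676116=875036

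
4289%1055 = 69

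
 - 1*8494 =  - 8494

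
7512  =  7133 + 379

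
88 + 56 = 144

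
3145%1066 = 1013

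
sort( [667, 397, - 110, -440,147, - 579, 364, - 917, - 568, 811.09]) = [  -  917,-579,-568, - 440, - 110, 147, 364, 397, 667,811.09 ]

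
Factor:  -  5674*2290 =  - 12993460 = - 2^2*5^1 * 229^1*2837^1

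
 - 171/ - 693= 19/77 = 0.25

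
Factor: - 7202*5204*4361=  - 2^3*7^2*13^1*89^1*277^1*1301^1 = - 163446826088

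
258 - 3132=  - 2874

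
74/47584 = 37/23792=0.00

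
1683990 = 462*3645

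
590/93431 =590/93431 = 0.01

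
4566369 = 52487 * 87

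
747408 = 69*10832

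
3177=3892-715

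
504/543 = 168/181= 0.93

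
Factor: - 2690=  -2^1*5^1 * 269^1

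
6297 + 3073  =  9370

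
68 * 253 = 17204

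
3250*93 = 302250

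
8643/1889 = 8643/1889 = 4.58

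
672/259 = 96/37 = 2.59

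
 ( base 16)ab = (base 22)7H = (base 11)146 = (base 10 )171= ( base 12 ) 123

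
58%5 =3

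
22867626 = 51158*447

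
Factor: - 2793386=  -  2^1 * 661^1*2113^1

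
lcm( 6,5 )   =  30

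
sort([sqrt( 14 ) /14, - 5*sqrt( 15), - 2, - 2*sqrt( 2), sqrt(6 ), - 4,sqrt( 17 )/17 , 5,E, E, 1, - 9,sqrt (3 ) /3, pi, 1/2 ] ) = [ - 5 * sqrt( 15 ),  -  9, - 4, - 2*sqrt(2), - 2,sqrt( 17 )/17,sqrt( 14)/14 , 1/2, sqrt( 3)/3, 1,sqrt (6) , E,  E, pi, 5]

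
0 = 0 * 8638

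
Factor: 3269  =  7^1 * 467^1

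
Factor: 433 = 433^1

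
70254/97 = 724 + 26/97 =724.27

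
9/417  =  3/139 = 0.02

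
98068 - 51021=47047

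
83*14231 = 1181173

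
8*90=720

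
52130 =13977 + 38153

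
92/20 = 23/5 = 4.60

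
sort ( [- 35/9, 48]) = [ - 35/9,48] 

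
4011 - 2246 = 1765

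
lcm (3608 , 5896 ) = 241736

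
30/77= 30/77=0.39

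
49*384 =18816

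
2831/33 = 2831/33= 85.79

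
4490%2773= 1717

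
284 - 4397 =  - 4113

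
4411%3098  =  1313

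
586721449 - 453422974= 133298475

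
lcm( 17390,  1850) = 86950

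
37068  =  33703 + 3365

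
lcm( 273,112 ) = 4368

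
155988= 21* 7428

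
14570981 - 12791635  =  1779346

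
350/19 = 18 + 8/19 = 18.42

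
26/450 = 13/225 = 0.06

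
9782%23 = 7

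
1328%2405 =1328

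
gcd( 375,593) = 1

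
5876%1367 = 408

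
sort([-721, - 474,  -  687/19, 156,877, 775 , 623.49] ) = [-721, - 474, - 687/19, 156,  623.49,775,877] 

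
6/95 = 6/95  =  0.06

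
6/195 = 2/65 = 0.03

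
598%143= 26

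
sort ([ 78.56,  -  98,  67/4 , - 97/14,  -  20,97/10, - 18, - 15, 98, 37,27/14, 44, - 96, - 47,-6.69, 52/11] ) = [ - 98, - 96, - 47, - 20, - 18,-15, -97/14, - 6.69, 27/14,52/11, 97/10, 67/4, 37, 44 , 78.56,98]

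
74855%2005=670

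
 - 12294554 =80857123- 93151677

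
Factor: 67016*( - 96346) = -6456723536 = - 2^4*67^1*719^1 * 8377^1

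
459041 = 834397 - 375356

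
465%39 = 36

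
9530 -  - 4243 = 13773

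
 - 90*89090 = -8018100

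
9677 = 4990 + 4687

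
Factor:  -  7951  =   - 7951^1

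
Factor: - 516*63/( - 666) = 1806/37 = 2^1*3^1*7^1*37^( - 1 )*43^1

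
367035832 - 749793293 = -382757461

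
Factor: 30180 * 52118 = 2^3 * 3^1*5^1 * 11^1 * 23^1*103^1*503^1=1572921240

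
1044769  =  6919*151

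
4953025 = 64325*77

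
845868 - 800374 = 45494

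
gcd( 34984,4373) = 4373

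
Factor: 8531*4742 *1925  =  77873953850 = 2^1*5^2 * 7^1*11^1 *19^1 * 449^1*2371^1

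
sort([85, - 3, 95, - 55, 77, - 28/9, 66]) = [-55, - 28/9, - 3, 66,77,85, 95]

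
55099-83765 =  - 28666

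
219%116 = 103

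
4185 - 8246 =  - 4061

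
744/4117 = 744/4117 = 0.18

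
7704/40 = 963/5  =  192.60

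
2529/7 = 2529/7 = 361.29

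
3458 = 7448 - 3990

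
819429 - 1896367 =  - 1076938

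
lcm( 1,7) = 7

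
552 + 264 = 816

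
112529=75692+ 36837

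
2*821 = 1642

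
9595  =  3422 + 6173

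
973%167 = 138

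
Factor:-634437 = -3^2 * 157^1* 449^1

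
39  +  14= 53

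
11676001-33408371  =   - 21732370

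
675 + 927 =1602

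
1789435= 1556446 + 232989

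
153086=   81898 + 71188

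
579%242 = 95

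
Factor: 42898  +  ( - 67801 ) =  - 24903 = -3^2 * 2767^1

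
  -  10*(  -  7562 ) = 75620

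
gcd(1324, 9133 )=1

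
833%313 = 207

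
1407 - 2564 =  - 1157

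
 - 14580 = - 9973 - 4607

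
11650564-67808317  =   - 56157753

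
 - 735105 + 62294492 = 61559387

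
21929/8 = 21929/8= 2741.12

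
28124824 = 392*71747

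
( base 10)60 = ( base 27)26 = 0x3c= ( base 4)330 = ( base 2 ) 111100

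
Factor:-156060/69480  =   - 2^( - 1)* 3^1*17^2* 193^( - 1) = - 867/386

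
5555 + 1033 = 6588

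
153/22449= 51/7483 = 0.01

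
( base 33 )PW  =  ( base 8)1531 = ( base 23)1e6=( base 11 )70a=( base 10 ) 857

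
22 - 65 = -43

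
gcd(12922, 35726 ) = 2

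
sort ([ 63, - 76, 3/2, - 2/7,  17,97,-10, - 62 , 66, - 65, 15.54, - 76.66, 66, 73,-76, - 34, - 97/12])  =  [-76.66,- 76, - 76, - 65, -62 , - 34,- 10, - 97/12, - 2/7, 3/2, 15.54, 17, 63 , 66, 66, 73,  97]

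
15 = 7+8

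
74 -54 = 20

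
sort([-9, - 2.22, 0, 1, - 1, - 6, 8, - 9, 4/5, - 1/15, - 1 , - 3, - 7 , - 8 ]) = [- 9, - 9, - 8, - 7, - 6, - 3,- 2.22, - 1, - 1, - 1/15, 0, 4/5,1, 8 ] 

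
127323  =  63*2021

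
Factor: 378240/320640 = 167^( - 1)*197^1 = 197/167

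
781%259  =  4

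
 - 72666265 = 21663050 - 94329315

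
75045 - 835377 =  - 760332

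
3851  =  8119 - 4268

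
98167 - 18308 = 79859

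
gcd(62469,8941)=1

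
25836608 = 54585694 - 28749086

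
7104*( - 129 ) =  - 916416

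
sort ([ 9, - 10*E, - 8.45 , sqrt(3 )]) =[-10*E , - 8.45, sqrt( 3 ),  9 ] 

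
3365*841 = 2829965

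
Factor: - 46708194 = -2^1*3^1*13^1*19^1* 31517^1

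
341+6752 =7093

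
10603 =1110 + 9493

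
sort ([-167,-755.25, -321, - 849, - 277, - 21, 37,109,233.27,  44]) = [ -849, - 755.25,  -  321 , - 277, - 167 , - 21,37,44, 109,  233.27]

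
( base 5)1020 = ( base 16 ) 87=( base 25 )5A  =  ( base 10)135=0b10000111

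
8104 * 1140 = 9238560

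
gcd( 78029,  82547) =1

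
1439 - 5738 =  - 4299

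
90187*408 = 36796296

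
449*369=165681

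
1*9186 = 9186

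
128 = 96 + 32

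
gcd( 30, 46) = 2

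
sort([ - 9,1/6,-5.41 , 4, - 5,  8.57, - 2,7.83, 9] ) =[ - 9, - 5.41, - 5  , - 2,1/6, 4,  7.83, 8.57, 9]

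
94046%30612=2210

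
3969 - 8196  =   - 4227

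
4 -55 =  - 51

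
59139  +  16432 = 75571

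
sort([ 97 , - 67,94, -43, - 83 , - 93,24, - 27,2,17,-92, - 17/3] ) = [ - 93, - 92 , - 83,-67, - 43, - 27, - 17/3,2, 17, 24,94, 97]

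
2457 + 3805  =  6262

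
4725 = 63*75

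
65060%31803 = 1454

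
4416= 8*552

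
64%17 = 13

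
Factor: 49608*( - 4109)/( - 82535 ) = 2^3* 3^2 * 5^( - 1 )*7^1 * 13^1*17^(-1 ) * 53^1*587^1*971^(-1) = 203839272/82535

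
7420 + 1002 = 8422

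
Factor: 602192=2^4*61^1*617^1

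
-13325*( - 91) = 1212575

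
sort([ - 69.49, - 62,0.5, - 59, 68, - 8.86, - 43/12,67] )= [ -69.49,- 62, - 59, - 8.86, - 43/12 , 0.5, 67, 68 ] 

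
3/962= 3/962 = 0.00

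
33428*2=66856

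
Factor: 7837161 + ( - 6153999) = 2^1 *3^2 * 13^1*7193^1=1683162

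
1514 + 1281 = 2795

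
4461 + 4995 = 9456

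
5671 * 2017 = 11438407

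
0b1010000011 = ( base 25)10i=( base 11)535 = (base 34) iv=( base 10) 643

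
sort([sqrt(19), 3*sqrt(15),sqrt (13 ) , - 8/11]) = [ - 8/11, sqrt(13),sqrt(19 ),3*sqrt( 15 ) ] 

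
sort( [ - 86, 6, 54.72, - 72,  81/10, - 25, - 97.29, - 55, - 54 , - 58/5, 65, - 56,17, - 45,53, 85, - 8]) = [ - 97.29, - 86, -72, - 56,-55,- 54, - 45, - 25, - 58/5, - 8, 6,81/10,17,53,54.72, 65,85]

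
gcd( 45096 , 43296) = 24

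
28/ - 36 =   -  1 + 2/9 = -0.78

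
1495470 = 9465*158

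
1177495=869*1355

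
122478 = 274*447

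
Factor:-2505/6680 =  - 2^(-3 )*3^1=- 3/8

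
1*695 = 695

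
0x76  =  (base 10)118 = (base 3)11101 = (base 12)9A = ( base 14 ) 86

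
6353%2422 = 1509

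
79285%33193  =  12899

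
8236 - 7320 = 916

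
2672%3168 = 2672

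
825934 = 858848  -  32914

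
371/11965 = 371/11965= 0.03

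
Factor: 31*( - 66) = -2^1*3^1*11^1*31^1 = - 2046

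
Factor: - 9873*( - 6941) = 3^2*11^1*631^1*1097^1   =  68528493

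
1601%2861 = 1601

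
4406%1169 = 899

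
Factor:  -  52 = - 2^2*13^1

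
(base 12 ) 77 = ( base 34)2n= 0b1011011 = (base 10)91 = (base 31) 2T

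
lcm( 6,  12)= 12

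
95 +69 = 164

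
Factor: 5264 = 2^4*  7^1*47^1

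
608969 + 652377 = 1261346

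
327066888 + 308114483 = 635181371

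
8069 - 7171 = 898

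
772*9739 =7518508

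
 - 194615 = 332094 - 526709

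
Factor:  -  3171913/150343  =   - 150343^( - 1)*3171913^1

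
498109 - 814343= - 316234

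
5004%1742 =1520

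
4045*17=68765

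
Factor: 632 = 2^3*79^1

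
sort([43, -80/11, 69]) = [-80/11 , 43,69 ] 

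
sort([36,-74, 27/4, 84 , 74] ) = [ - 74, 27/4, 36, 74,84]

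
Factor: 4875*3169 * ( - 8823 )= - 136305424125 =- 3^2*5^3*13^1*17^1*173^1*3169^1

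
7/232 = 7/232 =0.03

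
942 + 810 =1752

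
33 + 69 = 102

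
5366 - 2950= 2416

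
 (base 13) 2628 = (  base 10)5442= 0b1010101000010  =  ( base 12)3196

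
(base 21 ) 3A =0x49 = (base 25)2n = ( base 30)2d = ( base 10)73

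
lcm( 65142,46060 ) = 4559940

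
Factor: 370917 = 3^2*41213^1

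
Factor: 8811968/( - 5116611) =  - 2^6*3^( - 1)*11^1  *  313^ ( - 1) * 5449^(-1 )*12517^1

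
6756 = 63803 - 57047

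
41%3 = 2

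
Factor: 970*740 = 2^3*5^2*37^1*97^1 = 717800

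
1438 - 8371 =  - 6933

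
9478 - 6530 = 2948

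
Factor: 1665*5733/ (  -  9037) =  - 3^4 *5^1*7^1*13^1 * 37^1*1291^( - 1)=- 1363635/1291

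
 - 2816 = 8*( - 352)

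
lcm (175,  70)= 350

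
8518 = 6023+2495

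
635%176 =107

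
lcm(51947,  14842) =103894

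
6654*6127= 40769058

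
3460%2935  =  525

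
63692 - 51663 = 12029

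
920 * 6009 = 5528280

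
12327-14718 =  - 2391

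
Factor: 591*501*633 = 3^3*167^1 * 197^1*211^1=187425603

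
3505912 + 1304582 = 4810494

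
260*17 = 4420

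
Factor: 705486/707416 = 352743/353708 = 2^( - 2)* 3^1*307^1*383^1*88427^(  -  1) 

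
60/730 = 6/73 = 0.08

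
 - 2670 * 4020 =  - 10733400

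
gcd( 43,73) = 1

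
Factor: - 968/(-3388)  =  2^1* 7^( - 1) = 2/7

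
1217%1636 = 1217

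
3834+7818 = 11652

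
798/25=31 + 23/25 = 31.92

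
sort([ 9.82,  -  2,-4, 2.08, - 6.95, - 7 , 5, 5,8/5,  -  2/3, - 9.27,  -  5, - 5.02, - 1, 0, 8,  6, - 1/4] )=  [ - 9.27, - 7,  -  6.95 , - 5.02, - 5, - 4 , - 2,-1,  -  2/3,-1/4,0,  8/5,2.08, 5, 5,  6,8, 9.82]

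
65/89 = 65/89 = 0.73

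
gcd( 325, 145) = 5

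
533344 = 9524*56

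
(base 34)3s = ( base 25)55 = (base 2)10000010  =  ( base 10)130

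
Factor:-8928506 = -2^1*4464253^1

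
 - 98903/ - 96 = 1030 + 23/96= 1030.24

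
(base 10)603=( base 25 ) o3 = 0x25b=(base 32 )ir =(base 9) 740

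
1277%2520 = 1277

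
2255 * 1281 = 2888655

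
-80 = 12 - 92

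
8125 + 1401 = 9526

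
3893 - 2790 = 1103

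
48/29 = 1 +19/29 = 1.66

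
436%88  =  84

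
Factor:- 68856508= -2^2* 7^1*2459161^1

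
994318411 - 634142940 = 360175471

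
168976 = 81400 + 87576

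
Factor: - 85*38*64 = -206720 = - 2^7*5^1*17^1*19^1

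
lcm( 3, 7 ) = 21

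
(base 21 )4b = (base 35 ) 2p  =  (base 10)95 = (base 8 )137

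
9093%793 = 370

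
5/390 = 1/78 = 0.01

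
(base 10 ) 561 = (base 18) 1d3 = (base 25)MB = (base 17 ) 1G0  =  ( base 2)1000110001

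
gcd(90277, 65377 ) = 1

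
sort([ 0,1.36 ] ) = [ 0, 1.36] 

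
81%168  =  81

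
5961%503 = 428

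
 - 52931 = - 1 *52931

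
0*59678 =0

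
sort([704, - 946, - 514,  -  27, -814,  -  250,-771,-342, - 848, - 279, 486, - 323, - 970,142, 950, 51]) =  [ - 970 , - 946,-848 ,-814, - 771, - 514, - 342,-323, - 279, - 250,  -  27, 51,142, 486, 704, 950]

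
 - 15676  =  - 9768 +-5908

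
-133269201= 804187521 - 937456722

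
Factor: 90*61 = 5490 = 2^1 * 3^2*5^1*61^1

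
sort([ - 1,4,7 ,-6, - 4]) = [ - 6, - 4, - 1, 4, 7 ] 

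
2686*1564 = 4200904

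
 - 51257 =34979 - 86236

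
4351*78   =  339378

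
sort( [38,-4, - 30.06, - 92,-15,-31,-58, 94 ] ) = [  -  92, - 58,  -  31,  -  30.06,  -  15,-4, 38, 94]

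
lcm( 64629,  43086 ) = 129258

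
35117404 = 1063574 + 34053830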